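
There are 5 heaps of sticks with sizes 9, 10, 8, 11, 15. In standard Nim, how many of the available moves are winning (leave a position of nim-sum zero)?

Write each in binary and XOR column by column:
  1001  (9)
  1010  (10)
  1000  (8)
  1011  (11)
  1111  (15)
  ----
  1111  (15)
The overall nim-sum is X = 15. A heap of size p has a winning move iff p XOR X < p (reduce it to p XOR X).
  9: 9 XOR 15 = 6 < 9 — winning move (to 6).
  10: 10 XOR 15 = 5 < 10 — winning move (to 5).
  8: 8 XOR 15 = 7 < 8 — winning move (to 7).
  11: 11 XOR 15 = 4 < 11 — winning move (to 4).
  15: 15 XOR 15 = 0 < 15 — winning move (to 0).
That gives 5 winning moves.

5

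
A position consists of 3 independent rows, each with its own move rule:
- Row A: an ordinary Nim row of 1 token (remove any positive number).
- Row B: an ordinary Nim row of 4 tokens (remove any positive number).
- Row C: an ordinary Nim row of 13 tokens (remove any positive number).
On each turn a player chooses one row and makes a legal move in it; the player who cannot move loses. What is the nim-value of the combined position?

8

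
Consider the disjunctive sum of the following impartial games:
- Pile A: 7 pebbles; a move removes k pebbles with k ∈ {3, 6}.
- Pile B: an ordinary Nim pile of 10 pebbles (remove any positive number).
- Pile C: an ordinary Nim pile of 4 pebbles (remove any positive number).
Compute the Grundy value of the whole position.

12

For pile A, compute g(0), g(1), … with moves {3, 6}:
k:     0  1  2  3  4  5  6  7
g(k):  0  0  0  1  1  1  2  2
So g(7) = 2.
Pile B is a plain Nim pile of size 10, so its Grundy value is 10.
Pile C is a plain Nim pile of size 4, so its Grundy value is 4.
By the Sprague-Grundy theorem, the Grundy value of a sum of independent games is the XOR of the component values.
Combined value = 2 XOR 10 XOR 4 = 12.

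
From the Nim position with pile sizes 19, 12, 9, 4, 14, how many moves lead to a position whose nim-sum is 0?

1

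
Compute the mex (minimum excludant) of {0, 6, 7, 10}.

1

0 is in the set but 1 is not, so the mex is 1.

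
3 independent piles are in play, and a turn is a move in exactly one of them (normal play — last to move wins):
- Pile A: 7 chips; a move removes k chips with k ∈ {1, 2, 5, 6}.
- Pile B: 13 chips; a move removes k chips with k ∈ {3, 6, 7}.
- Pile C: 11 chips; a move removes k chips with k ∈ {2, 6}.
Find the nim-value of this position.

For pile A, compute g(0), g(1), … with moves {1, 2, 5, 6}:
g(0) = mex{} = 0
g(1) = mex{0} = 1
g(2) = mex{0,1} = 2
g(3) = mex{1,2} = 0
g(4) = mex{0,2} = 1
g(5) = mex{0,1} = 2
g(6) = mex{0,1,2} = 3
g(7) = mex{1,2,3} = 0
So g(7) = 0.
Build the Grundy sequence for pile B with g(k) = mex{g(k−s) : s ∈ {3, 6, 7}, s ≤ k}:
g(0) = mex{} = 0
g(1) = mex{} = 0
g(2) = mex{} = 0
g(3) = mex{0} = 1
g(4) = mex{0} = 1
g(5) = mex{0} = 1
g(6) = mex{0,1} = 2
g(7) = mex{0,1} = 2
g(8) = mex{0,1} = 2
g(9) = mex{0,1,2} = 3
g(10) = mex{1,2} = 0
g(11) = mex{1,2} = 0
g(12) = mex{1,2,3} = 0
g(13) = mex{0,2} = 1
So g(13) = 1.
Build the Grundy sequence for pile C with g(k) = mex{g(k−s) : s ∈ {2, 6}, s ≤ k}:
k:     0  1  2  3  4  5  6  7  8  9 10 11
g(k):  0  0  1  1  0  0  1  1  0  0  1  1
So g(11) = 1.
The value of a disjunctive sum is the nim-sum of the parts.
Combined value = 0 XOR 1 XOR 1 = 0.

0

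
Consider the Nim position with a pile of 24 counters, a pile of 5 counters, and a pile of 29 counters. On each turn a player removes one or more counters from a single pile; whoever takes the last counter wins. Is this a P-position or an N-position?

Nim-sum: 24 ⊕ 5 ⊕ 29 = 0.
The nim-sum is 0, so this is a P-position: the player to move is in a losing position under optimal play.

P-position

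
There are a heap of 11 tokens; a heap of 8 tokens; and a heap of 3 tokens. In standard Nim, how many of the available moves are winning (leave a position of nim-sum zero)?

0

Nim-sum: 11 ⊕ 8 ⊕ 3 = 0.
The nim-sum is already 0, so every move leaves a nonzero nim-sum — there are no winning moves.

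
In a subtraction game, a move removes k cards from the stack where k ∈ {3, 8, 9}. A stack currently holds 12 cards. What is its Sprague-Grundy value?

0

Grundy values for subtraction set {3, 8, 9}:
g(0) = mex{} = 0
g(1) = mex{} = 0
g(2) = mex{} = 0
g(3) = mex{0} = 1
g(4) = mex{0} = 1
g(5) = mex{0} = 1
g(6) = mex{1} = 0
g(7) = mex{1} = 0
g(8) = mex{0,1} = 2
g(9) = mex{0} = 1
g(10) = mex{0} = 1
g(11) = mex{0,1,2} = 3
g(12) = mex{1} = 0
So g(12) = 0.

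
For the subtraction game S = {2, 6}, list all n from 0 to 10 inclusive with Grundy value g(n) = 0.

0, 1, 4, 5, 8, 9

Compute g(0), g(1), … for moves {2, 6}:
k:     0  1  2  3  4  5  6  7  8  9 10
g(k):  0  0  1  1  0  0  1  1  0  0  1
The P-positions (g = 0) in 0..10 are 0, 1, 4, 5, 8, 9.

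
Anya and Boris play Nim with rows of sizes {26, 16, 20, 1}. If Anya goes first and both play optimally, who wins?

In binary:
  11010  (26)
  10000  (16)
  10100  (20)
  00001  (1)
  -----
  11111  (31)
The nim-sum is 31 ≠ 0, so this is an N-position: the player to move can win; Anya has a winning move.

Anya wins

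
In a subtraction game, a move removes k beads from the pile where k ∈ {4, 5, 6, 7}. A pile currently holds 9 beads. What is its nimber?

2

Grundy values for subtraction set {4, 5, 6, 7}:
k:     0  1  2  3  4  5  6  7  8  9
g(k):  0  0  0  0  1  1  1  1  2  2
So g(9) = 2.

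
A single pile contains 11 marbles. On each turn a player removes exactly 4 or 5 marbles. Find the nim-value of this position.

0

Build the Grundy sequence with g(k) = mex{g(k−s) : s ∈ {4, 5}, s ≤ k}:
g(0) = mex{} = 0
g(1) = mex{} = 0
g(2) = mex{} = 0
g(3) = mex{} = 0
g(4) = mex{0} = 1
g(5) = mex{0} = 1
g(6) = mex{0} = 1
g(7) = mex{0} = 1
g(8) = mex{0,1} = 2
g(9) = mex{1} = 0
g(10) = mex{1} = 0
g(11) = mex{1} = 0
So g(11) = 0.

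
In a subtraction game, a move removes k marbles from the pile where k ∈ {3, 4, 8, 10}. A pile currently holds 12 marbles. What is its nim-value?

4

Grundy values for subtraction set {3, 4, 8, 10}:
k:     0  1  2  3  4  5  6  7  8  9 10 11 12
g(k):  0  0  0  1  1  1  2  0  2  3  1  3  4
So g(12) = 4.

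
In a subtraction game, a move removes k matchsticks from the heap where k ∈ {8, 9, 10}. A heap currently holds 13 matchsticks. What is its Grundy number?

1

Build the Grundy sequence with g(k) = mex{g(k−s) : s ∈ {8, 9, 10}, s ≤ k}:
g(0) = mex{} = 0
g(1) = mex{} = 0
g(2) = mex{} = 0
g(3) = mex{} = 0
g(4) = mex{} = 0
g(5) = mex{} = 0
g(6) = mex{} = 0
g(7) = mex{} = 0
g(8) = mex{0} = 1
g(9) = mex{0} = 1
g(10) = mex{0} = 1
g(11) = mex{0} = 1
g(12) = mex{0} = 1
g(13) = mex{0} = 1
So g(13) = 1.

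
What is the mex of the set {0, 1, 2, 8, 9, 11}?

The values 0, 1, 2 are all present; 3 is the first non-negative integer missing from the set.

3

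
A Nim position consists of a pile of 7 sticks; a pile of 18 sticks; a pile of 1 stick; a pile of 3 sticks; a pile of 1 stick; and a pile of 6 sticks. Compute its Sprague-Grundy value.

Nim-sum: 7 ⊕ 18 ⊕ 1 ⊕ 3 ⊕ 1 ⊕ 6 = 16.

16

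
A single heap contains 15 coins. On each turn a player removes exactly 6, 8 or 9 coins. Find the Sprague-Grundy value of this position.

Grundy values for subtraction set {6, 8, 9}:
k:     0  1  2  3  4  5  6  7  8  9 10 11 12 13 14 15
g(k):  0  0  0  0  0  0  1  1  1  1  1  1  2  2  2  0
So g(15) = 0.

0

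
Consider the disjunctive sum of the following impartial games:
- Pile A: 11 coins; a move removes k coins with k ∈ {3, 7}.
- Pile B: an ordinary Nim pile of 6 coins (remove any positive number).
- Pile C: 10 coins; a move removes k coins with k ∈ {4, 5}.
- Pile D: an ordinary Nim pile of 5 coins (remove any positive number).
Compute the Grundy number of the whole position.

3

Grundy values for pile A (subtraction set {3, 7}):
g(0) = mex{} = 0
g(1) = mex{} = 0
g(2) = mex{} = 0
g(3) = mex{0} = 1
g(4) = mex{0} = 1
g(5) = mex{0} = 1
g(6) = mex{1} = 0
g(7) = mex{0,1} = 2
g(8) = mex{0,1} = 2
g(9) = mex{0} = 1
g(10) = mex{1,2} = 0
g(11) = mex{1,2} = 0
So g(11) = 0.
Pile B is a plain Nim pile of size 6, so its Grundy value is 6.
Build the Grundy sequence for pile C with g(k) = mex{g(k−s) : s ∈ {4, 5}, s ≤ k}:
g(0) = mex{} = 0
g(1) = mex{} = 0
g(2) = mex{} = 0
g(3) = mex{} = 0
g(4) = mex{0} = 1
g(5) = mex{0} = 1
g(6) = mex{0} = 1
g(7) = mex{0} = 1
g(8) = mex{0,1} = 2
g(9) = mex{1} = 0
g(10) = mex{1} = 0
So g(10) = 0.
Pile D is a plain Nim pile of size 5, so its Grundy value is 5.
By the Sprague-Grundy theorem, the Grundy value of a sum of independent games is the XOR of the component values.
Combined value = 0 XOR 6 XOR 0 XOR 5 = 3.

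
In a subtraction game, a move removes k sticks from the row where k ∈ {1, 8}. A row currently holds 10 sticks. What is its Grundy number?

1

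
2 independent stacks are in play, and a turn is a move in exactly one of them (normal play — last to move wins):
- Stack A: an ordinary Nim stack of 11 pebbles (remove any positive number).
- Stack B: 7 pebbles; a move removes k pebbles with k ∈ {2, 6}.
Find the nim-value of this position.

Stack A is a plain Nim stack of size 11, so its Grundy value is 11.
For stack B, compute g(0), g(1), … with moves {2, 6}:
g(0) = mex{} = 0
g(1) = mex{} = 0
g(2) = mex{0} = 1
g(3) = mex{0} = 1
g(4) = mex{1} = 0
g(5) = mex{1} = 0
g(6) = mex{0} = 1
g(7) = mex{0} = 1
So g(7) = 1.
The value of a disjunctive sum is the nim-sum of the parts.
Combined value = 11 ⊕ 1 = 10.

10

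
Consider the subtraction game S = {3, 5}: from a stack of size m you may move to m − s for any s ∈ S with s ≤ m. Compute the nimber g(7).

2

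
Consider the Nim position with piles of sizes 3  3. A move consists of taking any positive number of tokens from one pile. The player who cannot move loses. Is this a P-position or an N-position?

Compute the nim-sum pairwise:
3 XOR 3 = 0
The nim-sum is 0, so this is a P-position: the player to move is in a losing position under optimal play.

P-position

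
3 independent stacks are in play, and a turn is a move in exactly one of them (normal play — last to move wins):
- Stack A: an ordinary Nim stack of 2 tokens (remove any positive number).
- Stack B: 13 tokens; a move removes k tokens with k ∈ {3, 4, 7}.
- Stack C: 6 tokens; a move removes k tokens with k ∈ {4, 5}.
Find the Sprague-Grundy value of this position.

Stack A is a plain Nim stack of size 2, so its Grundy value is 2.
For stack B, compute g(0), g(1), … with moves {3, 4, 7}:
g(0) = mex{} = 0
g(1) = mex{} = 0
g(2) = mex{} = 0
g(3) = mex{0} = 1
g(4) = mex{0} = 1
g(5) = mex{0} = 1
g(6) = mex{0,1} = 2
g(7) = mex{0,1} = 2
g(8) = mex{0,1} = 2
g(9) = mex{0,1,2} = 3
g(10) = mex{1,2} = 0
g(11) = mex{1,2} = 0
g(12) = mex{1,2,3} = 0
g(13) = mex{0,2,3} = 1
So g(13) = 1.
For stack C, compute g(0), g(1), … with moves {4, 5}:
k:     0  1  2  3  4  5  6
g(k):  0  0  0  0  1  1  1
So g(6) = 1.
The value of a disjunctive sum is the nim-sum of the parts.
Combined value = 2 XOR 1 XOR 1 = 2.

2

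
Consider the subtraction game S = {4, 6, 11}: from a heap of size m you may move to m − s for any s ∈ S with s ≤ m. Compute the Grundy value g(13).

3

Grundy values for subtraction set {4, 6, 11}:
g(0) = mex{} = 0
g(1) = mex{} = 0
g(2) = mex{} = 0
g(3) = mex{} = 0
g(4) = mex{0} = 1
g(5) = mex{0} = 1
g(6) = mex{0} = 1
g(7) = mex{0} = 1
g(8) = mex{0,1} = 2
g(9) = mex{0,1} = 2
g(10) = mex{1} = 0
g(11) = mex{0,1} = 2
g(12) = mex{0,1,2} = 3
g(13) = mex{0,1,2} = 3
So g(13) = 3.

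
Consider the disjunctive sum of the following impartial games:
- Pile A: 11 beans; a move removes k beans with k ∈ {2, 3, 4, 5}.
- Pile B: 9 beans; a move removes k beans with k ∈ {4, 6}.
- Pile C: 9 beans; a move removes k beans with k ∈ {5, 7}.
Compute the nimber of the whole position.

1

For pile A, compute g(0), g(1), … with moves {2, 3, 4, 5}:
k:     0  1  2  3  4  5  6  7  8  9 10 11
g(k):  0  0  1  1  2  2  3  0  0  1  1  2
So g(11) = 2.
For pile B, compute g(0), g(1), … with moves {4, 6}:
k:     0  1  2  3  4  5  6  7  8  9
g(k):  0  0  0  0  1  1  1  1  2  2
So g(9) = 2.
Build the Grundy sequence for pile C with g(k) = mex{g(k−s) : s ∈ {5, 7}, s ≤ k}:
g(0) = mex{} = 0
g(1) = mex{} = 0
g(2) = mex{} = 0
g(3) = mex{} = 0
g(4) = mex{} = 0
g(5) = mex{0} = 1
g(6) = mex{0} = 1
g(7) = mex{0} = 1
g(8) = mex{0} = 1
g(9) = mex{0} = 1
So g(9) = 1.
The value of a disjunctive sum is the nim-sum of the parts.
Combined value = 2 ⊕ 2 ⊕ 1 = 1.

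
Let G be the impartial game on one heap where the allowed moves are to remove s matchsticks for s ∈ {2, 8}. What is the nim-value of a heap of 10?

Build the Grundy sequence with g(k) = mex{g(k−s) : s ∈ {2, 8}, s ≤ k}:
g(0) = mex{} = 0
g(1) = mex{} = 0
g(2) = mex{0} = 1
g(3) = mex{0} = 1
g(4) = mex{1} = 0
g(5) = mex{1} = 0
g(6) = mex{0} = 1
g(7) = mex{0} = 1
g(8) = mex{0,1} = 2
g(9) = mex{0,1} = 2
g(10) = mex{1,2} = 0
So g(10) = 0.

0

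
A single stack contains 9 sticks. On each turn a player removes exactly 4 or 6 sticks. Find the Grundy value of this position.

2

Build the Grundy sequence with g(k) = mex{g(k−s) : s ∈ {4, 6}, s ≤ k}:
k:     0  1  2  3  4  5  6  7  8  9
g(k):  0  0  0  0  1  1  1  1  2  2
So g(9) = 2.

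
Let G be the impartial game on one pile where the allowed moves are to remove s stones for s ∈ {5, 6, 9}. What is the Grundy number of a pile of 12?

2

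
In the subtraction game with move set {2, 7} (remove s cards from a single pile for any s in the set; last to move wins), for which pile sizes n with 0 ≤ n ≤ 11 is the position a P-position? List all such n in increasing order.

0, 1, 4, 5, 9, 10

Compute g(0), g(1), … for moves {2, 7}:
g(0) = mex{} = 0
g(1) = mex{} = 0
g(2) = mex{0} = 1
g(3) = mex{0} = 1
g(4) = mex{1} = 0
g(5) = mex{1} = 0
g(6) = mex{0} = 1
g(7) = mex{0} = 1
g(8) = mex{0,1} = 2
g(9) = mex{1} = 0
g(10) = mex{1,2} = 0
g(11) = mex{0} = 1
The P-positions (g = 0) in 0..11 are 0, 1, 4, 5, 9, 10.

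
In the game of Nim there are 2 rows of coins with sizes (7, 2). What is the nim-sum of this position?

In binary:
  111  (7)
  010  (2)
  ---
  101  (5)

5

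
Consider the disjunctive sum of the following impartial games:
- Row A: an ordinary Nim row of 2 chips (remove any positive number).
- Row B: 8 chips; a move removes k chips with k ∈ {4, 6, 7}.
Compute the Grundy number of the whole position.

Row A is a plain Nim row of size 2, so its Grundy value is 2.
For row B, compute g(0), g(1), … with moves {4, 6, 7}:
k:     0  1  2  3  4  5  6  7  8
g(k):  0  0  0  0  1  1  1  1  2
So g(8) = 2.
By the Sprague-Grundy theorem, the Grundy value of a sum of independent games is the XOR of the component values.
Combined value = 2 ⊕ 2 = 0.

0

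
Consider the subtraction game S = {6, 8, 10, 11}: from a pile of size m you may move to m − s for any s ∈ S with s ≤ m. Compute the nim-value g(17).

0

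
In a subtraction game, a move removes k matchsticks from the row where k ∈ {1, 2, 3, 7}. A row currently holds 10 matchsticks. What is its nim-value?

2

Compute g(0), g(1), … for moves {1, 2, 3, 7}:
k:     0  1  2  3  4  5  6  7  8  9 10
g(k):  0  1  2  3  0  1  2  3  0  1  2
So g(10) = 2.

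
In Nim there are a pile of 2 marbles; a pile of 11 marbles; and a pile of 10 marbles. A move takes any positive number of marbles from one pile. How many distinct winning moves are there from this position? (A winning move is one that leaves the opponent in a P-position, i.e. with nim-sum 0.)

3

Write each in binary and XOR column by column:
  0010  (2)
  1011  (11)
  1010  (10)
  ----
  0011  (3)
The overall nim-sum is X = 3. A pile of size p has a winning move iff p XOR X < p (reduce it to p XOR X).
  2: 2 XOR 3 = 1 < 2 — winning move (to 1).
  11: 11 XOR 3 = 8 < 11 — winning move (to 8).
  10: 10 XOR 3 = 9 < 10 — winning move (to 9).
That gives 3 winning moves.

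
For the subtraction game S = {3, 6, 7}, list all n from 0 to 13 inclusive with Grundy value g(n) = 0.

Build the Grundy sequence with g(k) = mex{g(k−s) : s ∈ {3, 6, 7}, s ≤ k}:
k:     0  1  2  3  4  5  6  7  8  9 10 11 12 13
g(k):  0  0  0  1  1  1  2  2  2  3  0  0  0  1
The P-positions (g = 0) in 0..13 are 0, 1, 2, 10, 11, 12.

0, 1, 2, 10, 11, 12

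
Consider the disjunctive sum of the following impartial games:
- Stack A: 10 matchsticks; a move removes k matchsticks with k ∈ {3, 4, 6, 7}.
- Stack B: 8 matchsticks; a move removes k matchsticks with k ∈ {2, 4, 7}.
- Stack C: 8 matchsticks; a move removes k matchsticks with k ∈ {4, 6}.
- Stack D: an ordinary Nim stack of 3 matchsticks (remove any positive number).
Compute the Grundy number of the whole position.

0

Build the Grundy sequence for stack A with g(k) = mex{g(k−s) : s ∈ {3, 4, 6, 7}, s ≤ k}:
g(0) = mex{} = 0
g(1) = mex{} = 0
g(2) = mex{} = 0
g(3) = mex{0} = 1
g(4) = mex{0} = 1
g(5) = mex{0} = 1
g(6) = mex{0,1} = 2
g(7) = mex{0,1} = 2
g(8) = mex{0,1} = 2
g(9) = mex{0,1,2} = 3
g(10) = mex{1,2} = 0
So g(10) = 0.
For stack B, compute g(0), g(1), … with moves {2, 4, 7}:
g(0) = mex{} = 0
g(1) = mex{} = 0
g(2) = mex{0} = 1
g(3) = mex{0} = 1
g(4) = mex{0,1} = 2
g(5) = mex{0,1} = 2
g(6) = mex{1,2} = 0
g(7) = mex{0,1,2} = 3
g(8) = mex{0,2} = 1
So g(8) = 1.
For stack C, compute g(0), g(1), … with moves {4, 6}:
g(0) = mex{} = 0
g(1) = mex{} = 0
g(2) = mex{} = 0
g(3) = mex{} = 0
g(4) = mex{0} = 1
g(5) = mex{0} = 1
g(6) = mex{0} = 1
g(7) = mex{0} = 1
g(8) = mex{0,1} = 2
So g(8) = 2.
Stack D is a plain Nim stack of size 3, so its Grundy value is 3.
By the Sprague-Grundy theorem, the Grundy value of a sum of independent games is the XOR of the component values.
Combined value = 0 ⊕ 1 ⊕ 2 ⊕ 3 = 0.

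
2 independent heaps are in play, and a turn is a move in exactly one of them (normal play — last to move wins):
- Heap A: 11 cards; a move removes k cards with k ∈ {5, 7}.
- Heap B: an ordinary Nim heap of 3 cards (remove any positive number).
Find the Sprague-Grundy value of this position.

1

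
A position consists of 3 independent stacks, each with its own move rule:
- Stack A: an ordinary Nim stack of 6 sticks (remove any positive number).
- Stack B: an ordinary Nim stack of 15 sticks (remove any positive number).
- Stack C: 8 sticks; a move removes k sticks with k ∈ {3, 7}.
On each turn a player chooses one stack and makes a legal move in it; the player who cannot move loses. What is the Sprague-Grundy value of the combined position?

11

Stack A is a plain Nim stack of size 6, so its Grundy value is 6.
Stack B is a plain Nim stack of size 15, so its Grundy value is 15.
Build the Grundy sequence for stack C with g(k) = mex{g(k−s) : s ∈ {3, 7}, s ≤ k}:
g(0) = mex{} = 0
g(1) = mex{} = 0
g(2) = mex{} = 0
g(3) = mex{0} = 1
g(4) = mex{0} = 1
g(5) = mex{0} = 1
g(6) = mex{1} = 0
g(7) = mex{0,1} = 2
g(8) = mex{0,1} = 2
So g(8) = 2.
By the Sprague-Grundy theorem, the Grundy value of a sum of independent games is the XOR of the component values.
Combined value = 6 ⊕ 15 ⊕ 2 = 11.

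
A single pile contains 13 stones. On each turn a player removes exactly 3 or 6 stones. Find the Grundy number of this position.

Grundy values for subtraction set {3, 6}:
g(0) = mex{} = 0
g(1) = mex{} = 0
g(2) = mex{} = 0
g(3) = mex{0} = 1
g(4) = mex{0} = 1
g(5) = mex{0} = 1
g(6) = mex{0,1} = 2
g(7) = mex{0,1} = 2
g(8) = mex{0,1} = 2
g(9) = mex{1,2} = 0
g(10) = mex{1,2} = 0
g(11) = mex{1,2} = 0
g(12) = mex{0,2} = 1
g(13) = mex{0,2} = 1
So g(13) = 1.

1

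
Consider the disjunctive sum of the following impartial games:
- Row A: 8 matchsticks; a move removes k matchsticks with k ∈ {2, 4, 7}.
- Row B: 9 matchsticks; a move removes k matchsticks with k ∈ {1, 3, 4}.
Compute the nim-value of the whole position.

1

For row A, compute g(0), g(1), … with moves {2, 4, 7}:
k:     0  1  2  3  4  5  6  7  8
g(k):  0  0  1  1  2  2  0  3  1
So g(8) = 1.
Build the Grundy sequence for row B with g(k) = mex{g(k−s) : s ∈ {1, 3, 4}, s ≤ k}:
k:     0  1  2  3  4  5  6  7  8  9
g(k):  0  1  0  1  2  3  2  0  1  0
So g(9) = 0.
By the Sprague-Grundy theorem, the Grundy value of a sum of independent games is the XOR of the component values.
Combined value = 1 XOR 0 = 1.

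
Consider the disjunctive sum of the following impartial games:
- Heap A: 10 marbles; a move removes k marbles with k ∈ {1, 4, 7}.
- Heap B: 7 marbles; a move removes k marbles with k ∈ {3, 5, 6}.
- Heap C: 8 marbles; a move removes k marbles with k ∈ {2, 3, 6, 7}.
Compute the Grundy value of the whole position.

0

Grundy values for heap A (subtraction set {1, 4, 7}):
g(0) = mex{} = 0
g(1) = mex{0} = 1
g(2) = mex{1} = 0
g(3) = mex{0} = 1
g(4) = mex{0,1} = 2
g(5) = mex{1,2} = 0
g(6) = mex{0} = 1
g(7) = mex{0,1} = 2
g(8) = mex{1,2} = 0
g(9) = mex{0} = 1
g(10) = mex{1} = 0
So g(10) = 0.
Build the Grundy sequence for heap B with g(k) = mex{g(k−s) : s ∈ {3, 5, 6}, s ≤ k}:
g(0) = mex{} = 0
g(1) = mex{} = 0
g(2) = mex{} = 0
g(3) = mex{0} = 1
g(4) = mex{0} = 1
g(5) = mex{0} = 1
g(6) = mex{0,1} = 2
g(7) = mex{0,1} = 2
So g(7) = 2.
Grundy values for heap C (subtraction set {2, 3, 6, 7}):
k:     0  1  2  3  4  5  6  7  8
g(k):  0  0  1  1  2  0  3  1  2
So g(8) = 2.
By the Sprague-Grundy theorem, the Grundy value of a sum of independent games is the XOR of the component values.
Combined value = 0 XOR 2 XOR 2 = 0.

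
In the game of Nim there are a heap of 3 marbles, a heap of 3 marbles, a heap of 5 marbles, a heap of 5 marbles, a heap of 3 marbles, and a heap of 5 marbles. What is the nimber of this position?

6

Compute the nim-sum pairwise:
3 ⊕ 3 = 0
0 ⊕ 5 = 5
5 ⊕ 5 = 0
0 ⊕ 3 = 3
3 ⊕ 5 = 6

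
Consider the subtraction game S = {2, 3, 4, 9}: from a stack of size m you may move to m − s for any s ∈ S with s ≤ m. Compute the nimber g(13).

0

Grundy values for subtraction set {2, 3, 4, 9}:
k:     0  1  2  3  4  5  6  7  8  9 10 11 12 13
g(k):  0  0  1  1  2  2  0  0  1  1  2  2  0  0
So g(13) = 0.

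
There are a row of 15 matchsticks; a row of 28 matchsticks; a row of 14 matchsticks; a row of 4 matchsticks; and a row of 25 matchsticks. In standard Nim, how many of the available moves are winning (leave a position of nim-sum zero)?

0

In binary:
  01111  (15)
  11100  (28)
  01110  (14)
  00100  (4)
  11001  (25)
  -----
  00000  (0)
The nim-sum is already 0, so every move leaves a nonzero nim-sum — there are no winning moves.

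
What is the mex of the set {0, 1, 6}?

2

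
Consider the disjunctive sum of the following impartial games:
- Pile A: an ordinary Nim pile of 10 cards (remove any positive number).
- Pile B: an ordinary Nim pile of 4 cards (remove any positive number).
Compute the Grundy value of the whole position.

14

Pile A is a plain Nim pile of size 10, so its Grundy value is 10.
Pile B is a plain Nim pile of size 4, so its Grundy value is 4.
By the Sprague-Grundy theorem, the Grundy value of a sum of independent games is the XOR of the component values.
Combined value = 10 ⊕ 4 = 14.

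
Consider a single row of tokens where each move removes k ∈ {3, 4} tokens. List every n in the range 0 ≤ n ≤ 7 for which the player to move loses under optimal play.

Build the Grundy sequence with g(k) = mex{g(k−s) : s ∈ {3, 4}, s ≤ k}:
k:     0  1  2  3  4  5  6  7
g(k):  0  0  0  1  1  1  2  0
The P-positions (g = 0) in 0..7 are 0, 1, 2, 7.

0, 1, 2, 7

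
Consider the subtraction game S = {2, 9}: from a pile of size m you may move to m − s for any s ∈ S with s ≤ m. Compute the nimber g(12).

0

Build the Grundy sequence with g(k) = mex{g(k−s) : s ∈ {2, 9}, s ≤ k}:
k:     0  1  2  3  4  5  6  7  8  9 10 11 12
g(k):  0  0  1  1  0  0  1  1  0  2  1  0  0
So g(12) = 0.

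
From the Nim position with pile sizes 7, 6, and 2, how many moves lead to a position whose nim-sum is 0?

3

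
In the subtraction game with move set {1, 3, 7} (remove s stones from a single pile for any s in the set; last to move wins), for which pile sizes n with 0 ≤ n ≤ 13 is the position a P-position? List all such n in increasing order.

0, 2, 4, 6, 8, 10, 12

Compute g(0), g(1), … for moves {1, 3, 7}:
g(0) = mex{} = 0
g(1) = mex{0} = 1
g(2) = mex{1} = 0
g(3) = mex{0} = 1
g(4) = mex{1} = 0
g(5) = mex{0} = 1
g(6) = mex{1} = 0
g(7) = mex{0} = 1
g(8) = mex{1} = 0
g(9) = mex{0} = 1
g(10) = mex{1} = 0
g(11) = mex{0} = 1
g(12) = mex{1} = 0
g(13) = mex{0} = 1
The P-positions (g = 0) in 0..13 are 0, 2, 4, 6, 8, 10, 12.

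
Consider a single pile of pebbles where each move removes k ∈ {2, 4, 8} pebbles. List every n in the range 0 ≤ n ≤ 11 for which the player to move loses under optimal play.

Grundy values for subtraction set {2, 4, 8}:
g(0) = mex{} = 0
g(1) = mex{} = 0
g(2) = mex{0} = 1
g(3) = mex{0} = 1
g(4) = mex{0,1} = 2
g(5) = mex{0,1} = 2
g(6) = mex{1,2} = 0
g(7) = mex{1,2} = 0
g(8) = mex{0,2} = 1
g(9) = mex{0,2} = 1
g(10) = mex{0,1} = 2
g(11) = mex{0,1} = 2
The P-positions (g = 0) in 0..11 are 0, 1, 6, 7.

0, 1, 6, 7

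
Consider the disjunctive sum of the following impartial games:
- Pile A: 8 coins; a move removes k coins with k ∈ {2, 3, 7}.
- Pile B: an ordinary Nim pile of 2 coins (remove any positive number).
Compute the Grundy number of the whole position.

Grundy values for pile A (subtraction set {2, 3, 7}):
g(0) = mex{} = 0
g(1) = mex{} = 0
g(2) = mex{0} = 1
g(3) = mex{0} = 1
g(4) = mex{0,1} = 2
g(5) = mex{1} = 0
g(6) = mex{1,2} = 0
g(7) = mex{0,2} = 1
g(8) = mex{0} = 1
So g(8) = 1.
Pile B is a plain Nim pile of size 2, so its Grundy value is 2.
By the Sprague-Grundy theorem, the Grundy value of a sum of independent games is the XOR of the component values.
Combined value = 1 XOR 2 = 3.

3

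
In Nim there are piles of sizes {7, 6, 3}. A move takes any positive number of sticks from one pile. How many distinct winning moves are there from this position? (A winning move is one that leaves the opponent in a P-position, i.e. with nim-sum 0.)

3

Nim-sum: 7 ⊕ 6 ⊕ 3 = 2.
The overall nim-sum is X = 2. A pile of size p has a winning move iff p XOR X < p (reduce it to p XOR X).
  7: 7 XOR 2 = 5 < 7 — winning move (to 5).
  6: 6 XOR 2 = 4 < 6 — winning move (to 4).
  3: 3 XOR 2 = 1 < 3 — winning move (to 1).
That gives 3 winning moves.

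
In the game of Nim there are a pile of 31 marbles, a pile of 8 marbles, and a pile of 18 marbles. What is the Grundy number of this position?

5

Compute the nim-sum pairwise:
31 XOR 8 = 23
23 XOR 18 = 5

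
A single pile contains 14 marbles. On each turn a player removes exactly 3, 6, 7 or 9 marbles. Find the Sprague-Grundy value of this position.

Grundy values for subtraction set {3, 6, 7, 9}:
k:     0  1  2  3  4  5  6  7  8  9 10 11 12 13 14
g(k):  0  0  0  1  1  1  2  2  2  3  3  3  0  0  0
So g(14) = 0.

0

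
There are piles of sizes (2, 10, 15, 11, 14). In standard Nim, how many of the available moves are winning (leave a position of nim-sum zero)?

5

Nim-sum: 2 ^ 10 ^ 15 ^ 11 ^ 14 = 2.
The overall nim-sum is X = 2. A pile of size p has a winning move iff p XOR X < p (reduce it to p XOR X).
  2: 2 XOR 2 = 0 < 2 — winning move (to 0).
  10: 10 XOR 2 = 8 < 10 — winning move (to 8).
  15: 15 XOR 2 = 13 < 15 — winning move (to 13).
  11: 11 XOR 2 = 9 < 11 — winning move (to 9).
  14: 14 XOR 2 = 12 < 14 — winning move (to 12).
That gives 5 winning moves.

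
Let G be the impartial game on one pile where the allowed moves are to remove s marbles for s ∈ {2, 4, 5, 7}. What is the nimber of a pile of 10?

0

Grundy values for subtraction set {2, 4, 5, 7}:
g(0) = mex{} = 0
g(1) = mex{} = 0
g(2) = mex{0} = 1
g(3) = mex{0} = 1
g(4) = mex{0,1} = 2
g(5) = mex{0,1} = 2
g(6) = mex{0,1,2} = 3
g(7) = mex{0,1,2} = 3
g(8) = mex{0,1,2,3} = 4
g(9) = mex{1,2,3} = 0
g(10) = mex{1,2,3,4} = 0
So g(10) = 0.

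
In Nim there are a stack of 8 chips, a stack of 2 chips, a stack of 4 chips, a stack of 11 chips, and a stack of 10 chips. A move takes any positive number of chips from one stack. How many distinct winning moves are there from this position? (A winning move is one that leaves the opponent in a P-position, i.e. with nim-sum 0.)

Write each in binary and XOR column by column:
  1000  (8)
  0010  (2)
  0100  (4)
  1011  (11)
  1010  (10)
  ----
  1111  (15)
The overall nim-sum is X = 15. A stack of size p has a winning move iff p XOR X < p (reduce it to p XOR X).
  8: 8 XOR 15 = 7 < 8 — winning move (to 7).
  2: 2 XOR 15 = 13 ≥ 2 — no move.
  4: 4 XOR 15 = 11 ≥ 4 — no move.
  11: 11 XOR 15 = 4 < 11 — winning move (to 4).
  10: 10 XOR 15 = 5 < 10 — winning move (to 5).
That gives 3 winning moves.

3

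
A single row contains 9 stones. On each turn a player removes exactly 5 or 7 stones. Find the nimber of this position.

Compute g(0), g(1), … for moves {5, 7}:
g(0) = mex{} = 0
g(1) = mex{} = 0
g(2) = mex{} = 0
g(3) = mex{} = 0
g(4) = mex{} = 0
g(5) = mex{0} = 1
g(6) = mex{0} = 1
g(7) = mex{0} = 1
g(8) = mex{0} = 1
g(9) = mex{0} = 1
So g(9) = 1.

1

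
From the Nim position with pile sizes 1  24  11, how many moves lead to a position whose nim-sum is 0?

Bitwise XOR of the heap sizes:
  00001  (1)
  11000  (24)
  01011  (11)
  -----
  10010  (18)
The overall nim-sum is X = 18. A pile of size p has a winning move iff p XOR X < p (reduce it to p XOR X).
  1: 1 XOR 18 = 19 ≥ 1 — no move.
  24: 24 XOR 18 = 10 < 24 — winning move (to 10).
  11: 11 XOR 18 = 25 ≥ 11 — no move.
That gives 1 winning move.

1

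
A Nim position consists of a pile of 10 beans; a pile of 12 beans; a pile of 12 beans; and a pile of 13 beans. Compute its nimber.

Compute the nim-sum pairwise:
10 XOR 12 = 6
6 XOR 12 = 10
10 XOR 13 = 7

7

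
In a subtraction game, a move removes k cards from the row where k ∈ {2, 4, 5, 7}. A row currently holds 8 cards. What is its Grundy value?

Compute g(0), g(1), … for moves {2, 4, 5, 7}:
k:     0  1  2  3  4  5  6  7  8
g(k):  0  0  1  1  2  2  3  3  4
So g(8) = 4.

4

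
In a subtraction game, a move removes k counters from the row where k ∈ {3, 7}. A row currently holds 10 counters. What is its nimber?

Build the Grundy sequence with g(k) = mex{g(k−s) : s ∈ {3, 7}, s ≤ k}:
g(0) = mex{} = 0
g(1) = mex{} = 0
g(2) = mex{} = 0
g(3) = mex{0} = 1
g(4) = mex{0} = 1
g(5) = mex{0} = 1
g(6) = mex{1} = 0
g(7) = mex{0,1} = 2
g(8) = mex{0,1} = 2
g(9) = mex{0} = 1
g(10) = mex{1,2} = 0
So g(10) = 0.

0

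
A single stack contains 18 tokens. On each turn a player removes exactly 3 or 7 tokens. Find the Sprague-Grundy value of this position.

2

Compute g(0), g(1), … for moves {3, 7}:
k:     0  1  2  3  4  5  6  7  8  9 10 11 12 13 14 15 16 17 18
g(k):  0  0  0  1  1  1  0  2  2  1  0  0  0  1  1  1  0  2  2
So g(18) = 2.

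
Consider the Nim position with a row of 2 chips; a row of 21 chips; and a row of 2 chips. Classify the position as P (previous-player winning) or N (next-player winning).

N-position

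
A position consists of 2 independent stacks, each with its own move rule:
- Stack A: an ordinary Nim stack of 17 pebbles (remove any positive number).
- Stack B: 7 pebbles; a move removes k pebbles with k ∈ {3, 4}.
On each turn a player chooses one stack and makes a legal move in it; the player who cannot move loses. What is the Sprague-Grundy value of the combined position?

Stack A is a plain Nim stack of size 17, so its Grundy value is 17.
Build the Grundy sequence for stack B with g(k) = mex{g(k−s) : s ∈ {3, 4}, s ≤ k}:
g(0) = mex{} = 0
g(1) = mex{} = 0
g(2) = mex{} = 0
g(3) = mex{0} = 1
g(4) = mex{0} = 1
g(5) = mex{0} = 1
g(6) = mex{0,1} = 2
g(7) = mex{1} = 0
So g(7) = 0.
The value of a disjunctive sum is the nim-sum of the parts.
Combined value = 17 XOR 0 = 17.

17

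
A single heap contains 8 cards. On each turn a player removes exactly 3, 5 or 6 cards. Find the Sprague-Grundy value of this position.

2

Build the Grundy sequence with g(k) = mex{g(k−s) : s ∈ {3, 5, 6}, s ≤ k}:
g(0) = mex{} = 0
g(1) = mex{} = 0
g(2) = mex{} = 0
g(3) = mex{0} = 1
g(4) = mex{0} = 1
g(5) = mex{0} = 1
g(6) = mex{0,1} = 2
g(7) = mex{0,1} = 2
g(8) = mex{0,1} = 2
So g(8) = 2.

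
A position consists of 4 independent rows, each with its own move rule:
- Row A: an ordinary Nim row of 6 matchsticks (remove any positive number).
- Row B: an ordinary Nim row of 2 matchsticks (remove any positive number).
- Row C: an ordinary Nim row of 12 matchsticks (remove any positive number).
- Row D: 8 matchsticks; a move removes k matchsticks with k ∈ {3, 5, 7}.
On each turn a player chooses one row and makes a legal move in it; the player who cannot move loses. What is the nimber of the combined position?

Row A is a plain Nim row of size 6, so its Grundy value is 6.
Row B is a plain Nim row of size 2, so its Grundy value is 2.
Row C is a plain Nim row of size 12, so its Grundy value is 12.
Grundy values for row D (subtraction set {3, 5, 7}):
g(0) = mex{} = 0
g(1) = mex{} = 0
g(2) = mex{} = 0
g(3) = mex{0} = 1
g(4) = mex{0} = 1
g(5) = mex{0} = 1
g(6) = mex{0,1} = 2
g(7) = mex{0,1} = 2
g(8) = mex{0,1} = 2
So g(8) = 2.
By the Sprague-Grundy theorem, the Grundy value of a sum of independent games is the XOR of the component values.
Combined value = 6 XOR 2 XOR 12 XOR 2 = 10.

10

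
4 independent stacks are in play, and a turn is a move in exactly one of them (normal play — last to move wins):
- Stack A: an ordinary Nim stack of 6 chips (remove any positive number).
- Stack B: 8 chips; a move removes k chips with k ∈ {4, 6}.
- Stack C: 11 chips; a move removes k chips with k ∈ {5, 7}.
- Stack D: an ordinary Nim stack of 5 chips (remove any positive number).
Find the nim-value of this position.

Stack A is a plain Nim stack of size 6, so its Grundy value is 6.
Build the Grundy sequence for stack B with g(k) = mex{g(k−s) : s ∈ {4, 6}, s ≤ k}:
g(0) = mex{} = 0
g(1) = mex{} = 0
g(2) = mex{} = 0
g(3) = mex{} = 0
g(4) = mex{0} = 1
g(5) = mex{0} = 1
g(6) = mex{0} = 1
g(7) = mex{0} = 1
g(8) = mex{0,1} = 2
So g(8) = 2.
Build the Grundy sequence for stack C with g(k) = mex{g(k−s) : s ∈ {5, 7}, s ≤ k}:
g(0) = mex{} = 0
g(1) = mex{} = 0
g(2) = mex{} = 0
g(3) = mex{} = 0
g(4) = mex{} = 0
g(5) = mex{0} = 1
g(6) = mex{0} = 1
g(7) = mex{0} = 1
g(8) = mex{0} = 1
g(9) = mex{0} = 1
g(10) = mex{0,1} = 2
g(11) = mex{0,1} = 2
So g(11) = 2.
Stack D is a plain Nim stack of size 5, so its Grundy value is 5.
The value of a disjunctive sum is the nim-sum of the parts.
Combined value = 6 XOR 2 XOR 2 XOR 5 = 3.

3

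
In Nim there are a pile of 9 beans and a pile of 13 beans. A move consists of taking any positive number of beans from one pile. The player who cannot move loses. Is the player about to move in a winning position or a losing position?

Winning position

Compute the nim-sum pairwise:
9 ^ 13 = 4
The nim-sum is 4 ≠ 0, so this is an N-position: the player to move can win.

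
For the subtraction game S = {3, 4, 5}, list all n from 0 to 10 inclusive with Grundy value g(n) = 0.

Grundy values for subtraction set {3, 4, 5}:
g(0) = mex{} = 0
g(1) = mex{} = 0
g(2) = mex{} = 0
g(3) = mex{0} = 1
g(4) = mex{0} = 1
g(5) = mex{0} = 1
g(6) = mex{0,1} = 2
g(7) = mex{0,1} = 2
g(8) = mex{1} = 0
g(9) = mex{1,2} = 0
g(10) = mex{1,2} = 0
The P-positions (g = 0) in 0..10 are 0, 1, 2, 8, 9, 10.

0, 1, 2, 8, 9, 10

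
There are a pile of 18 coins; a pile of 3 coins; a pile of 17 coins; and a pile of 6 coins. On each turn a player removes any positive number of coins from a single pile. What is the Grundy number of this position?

Compute the nim-sum pairwise:
18 ^ 3 = 17
17 ^ 17 = 0
0 ^ 6 = 6

6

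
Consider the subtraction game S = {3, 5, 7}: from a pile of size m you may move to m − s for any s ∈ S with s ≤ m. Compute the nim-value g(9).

3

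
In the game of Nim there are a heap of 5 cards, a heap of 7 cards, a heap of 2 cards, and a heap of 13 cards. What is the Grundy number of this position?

13

Nim-sum: 5 XOR 7 XOR 2 XOR 13 = 13.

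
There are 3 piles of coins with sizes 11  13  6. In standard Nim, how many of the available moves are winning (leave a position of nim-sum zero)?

0

Write each in binary and XOR column by column:
  1011  (11)
  1101  (13)
  0110  (6)
  ----
  0000  (0)
The nim-sum is already 0, so every move leaves a nonzero nim-sum — there are no winning moves.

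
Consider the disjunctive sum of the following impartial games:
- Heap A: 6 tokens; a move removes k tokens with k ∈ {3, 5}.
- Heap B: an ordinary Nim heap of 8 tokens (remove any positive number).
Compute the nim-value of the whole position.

10

For heap A, compute g(0), g(1), … with moves {3, 5}:
k:     0  1  2  3  4  5  6
g(k):  0  0  0  1  1  1  2
So g(6) = 2.
Heap B is a plain Nim heap of size 8, so its Grundy value is 8.
The value of a disjunctive sum is the nim-sum of the parts.
Combined value = 2 XOR 8 = 10.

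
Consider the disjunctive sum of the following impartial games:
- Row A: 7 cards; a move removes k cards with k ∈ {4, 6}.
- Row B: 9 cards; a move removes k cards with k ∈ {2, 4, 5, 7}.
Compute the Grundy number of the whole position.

For row A, compute g(0), g(1), … with moves {4, 6}:
g(0) = mex{} = 0
g(1) = mex{} = 0
g(2) = mex{} = 0
g(3) = mex{} = 0
g(4) = mex{0} = 1
g(5) = mex{0} = 1
g(6) = mex{0} = 1
g(7) = mex{0} = 1
So g(7) = 1.
For row B, compute g(0), g(1), … with moves {2, 4, 5, 7}:
g(0) = mex{} = 0
g(1) = mex{} = 0
g(2) = mex{0} = 1
g(3) = mex{0} = 1
g(4) = mex{0,1} = 2
g(5) = mex{0,1} = 2
g(6) = mex{0,1,2} = 3
g(7) = mex{0,1,2} = 3
g(8) = mex{0,1,2,3} = 4
g(9) = mex{1,2,3} = 0
So g(9) = 0.
The value of a disjunctive sum is the nim-sum of the parts.
Combined value = 1 ⊕ 0 = 1.

1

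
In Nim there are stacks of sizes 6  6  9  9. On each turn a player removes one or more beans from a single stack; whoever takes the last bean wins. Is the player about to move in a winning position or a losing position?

Losing position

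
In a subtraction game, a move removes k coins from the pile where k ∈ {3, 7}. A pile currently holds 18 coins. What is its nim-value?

2

Grundy values for subtraction set {3, 7}:
k:     0  1  2  3  4  5  6  7  8  9 10 11 12 13 14 15 16 17 18
g(k):  0  0  0  1  1  1  0  2  2  1  0  0  0  1  1  1  0  2  2
So g(18) = 2.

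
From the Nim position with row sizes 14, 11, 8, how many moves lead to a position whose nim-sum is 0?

3

Nim-sum: 14 ⊕ 11 ⊕ 8 = 13.
The overall nim-sum is X = 13. A row of size p has a winning move iff p XOR X < p (reduce it to p XOR X).
  14: 14 XOR 13 = 3 < 14 — winning move (to 3).
  11: 11 XOR 13 = 6 < 11 — winning move (to 6).
  8: 8 XOR 13 = 5 < 8 — winning move (to 5).
That gives 3 winning moves.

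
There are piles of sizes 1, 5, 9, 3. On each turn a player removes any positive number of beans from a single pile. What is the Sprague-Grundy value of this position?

Bitwise XOR of the heap sizes:
  0001  (1)
  0101  (5)
  1001  (9)
  0011  (3)
  ----
  1110  (14)

14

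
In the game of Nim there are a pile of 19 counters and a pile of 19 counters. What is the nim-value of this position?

Bitwise XOR of the heap sizes:
  10011  (19)
  10011  (19)
  -----
  00000  (0)

0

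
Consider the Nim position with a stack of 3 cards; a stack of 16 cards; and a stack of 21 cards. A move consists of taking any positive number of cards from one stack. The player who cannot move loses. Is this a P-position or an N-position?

N-position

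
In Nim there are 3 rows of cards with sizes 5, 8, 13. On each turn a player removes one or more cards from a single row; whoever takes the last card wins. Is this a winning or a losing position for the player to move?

Nim-sum: 5 ⊕ 8 ⊕ 13 = 0.
The nim-sum is 0, so this is a P-position: the player to move is in a losing position under optimal play.

Losing position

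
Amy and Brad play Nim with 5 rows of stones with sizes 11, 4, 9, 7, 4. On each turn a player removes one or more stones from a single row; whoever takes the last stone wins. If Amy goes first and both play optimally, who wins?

Amy wins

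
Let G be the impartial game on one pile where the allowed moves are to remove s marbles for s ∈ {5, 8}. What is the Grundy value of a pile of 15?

Compute g(0), g(1), … for moves {5, 8}:
k:     0  1  2  3  4  5  6  7  8  9 10 11 12 13 14 15
g(k):  0  0  0  0  0  1  1  1  1  1  2  2  2  0  0  0
So g(15) = 0.

0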